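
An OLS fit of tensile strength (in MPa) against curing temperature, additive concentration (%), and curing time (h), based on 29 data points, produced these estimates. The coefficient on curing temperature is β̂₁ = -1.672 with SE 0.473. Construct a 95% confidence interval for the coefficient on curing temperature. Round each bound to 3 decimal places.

df = n − k − 1 = 29 − 3 − 1 = 25.
t* = t_{0.025, 25} = 2.059539.
Margin = t* × SE = 2.059539 × 0.473 = 0.97416.
CI: -1.672 ± 0.97416 → (-2.646, -0.698).
With 95% confidence, each one-unit increase in curing temperature is associated with a change of between -2.646 and -0.698 MPa in tensile strength, holding the other predictors fixed.

(-2.646, -0.698)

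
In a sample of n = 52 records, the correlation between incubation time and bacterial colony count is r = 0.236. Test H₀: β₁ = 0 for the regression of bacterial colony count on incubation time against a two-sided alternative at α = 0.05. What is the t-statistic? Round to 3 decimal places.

t = 1.717

t = r·√(n − 2)/√(1 − r²) = 0.236·√50/√0.944304 = 1.717.
df = n − 2 = 50.
Two-sided p ≈ 0.0921, which is ≥ 0.05, so fail to reject H₀.
The data do not give significant evidence of a linear association between incubation time and bacterial colony count.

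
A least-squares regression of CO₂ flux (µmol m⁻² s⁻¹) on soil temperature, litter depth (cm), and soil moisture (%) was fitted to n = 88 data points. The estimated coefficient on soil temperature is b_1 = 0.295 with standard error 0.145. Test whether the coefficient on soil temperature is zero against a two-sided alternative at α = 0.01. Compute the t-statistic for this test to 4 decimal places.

t = 2.0345

H₀: β₁ = 0 vs H₁: β₁ ≠ 0.
t = (b_1 − β₁⁰)/SE = 0.295 / 0.145 = 2.0345.
df = n − k − 1 = 88 − 3 − 1 = 84.
Two-sided p ≈ 0.0451, which is ≥ 0.01, so fail to reject H₀.
The data do not give significant evidence of an association between soil temperature and CO₂ flux, after adjusting for the other predictors.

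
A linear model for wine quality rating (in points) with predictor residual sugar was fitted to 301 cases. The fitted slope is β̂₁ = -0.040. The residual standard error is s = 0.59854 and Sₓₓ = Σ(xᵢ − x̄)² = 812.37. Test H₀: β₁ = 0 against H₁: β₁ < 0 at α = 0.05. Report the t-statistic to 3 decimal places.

SE(β̂₁) = s/√Sₓₓ = 0.59854/√812.37 = 0.0209999.
t = -0.040 / 0.0209999 = -1.905.
df = n − 2 = 299.
One-sided p ≈ 0.0289, which is < 0.05, so reject H₀.
There is evidence that the true slope on residual sugar is negative.

t = -1.905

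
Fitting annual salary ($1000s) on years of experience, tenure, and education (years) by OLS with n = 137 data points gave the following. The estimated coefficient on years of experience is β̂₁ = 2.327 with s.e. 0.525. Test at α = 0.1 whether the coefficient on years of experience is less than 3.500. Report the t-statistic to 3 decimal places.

H₀: β₁ = 3.500 vs H₁: β₁ < 3.500.
t = (β̂₁ − β₁⁰)/SE = (2.327 − 3.500) / 0.525 = -2.234.
df = n − k − 1 = 137 − 3 − 1 = 133.
One-sided p ≈ 0.0136, which is < 0.1, so reject H₀.
There is evidence that the true slope on years of experience is below 3.500 $1000s per unit, holding the other predictors fixed.

t = -2.234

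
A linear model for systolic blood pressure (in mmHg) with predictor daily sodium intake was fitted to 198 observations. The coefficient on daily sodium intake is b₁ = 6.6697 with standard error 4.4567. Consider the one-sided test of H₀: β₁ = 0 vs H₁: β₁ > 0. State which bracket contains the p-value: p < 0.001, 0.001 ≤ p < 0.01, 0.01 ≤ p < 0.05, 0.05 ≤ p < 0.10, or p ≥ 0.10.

t = 6.6697 / 4.4567 = 1.497.
df = n − 2 = 198 − 2 = 196.
One-sided p = P(T_{196} > t) ≈ 0.0681.
So 0.05 ≤ p < 0.10.

0.05 ≤ p < 0.10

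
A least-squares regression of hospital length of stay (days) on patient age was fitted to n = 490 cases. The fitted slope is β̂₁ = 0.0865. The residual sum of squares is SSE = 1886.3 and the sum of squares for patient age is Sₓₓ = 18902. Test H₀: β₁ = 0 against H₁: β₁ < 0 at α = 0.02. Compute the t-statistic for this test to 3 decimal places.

t = 6.049

MSE = SSE/(n − 2) = 1886.3/488 = 3.86537.
SE(β̂₁) = √(MSE/Sₓₓ) = √(3.86537/18902) = 0.0143002.
t = 0.0865 / 0.0143002 = 6.049.
df = n − 2 = 488.
One-sided p ≈ 1.0000, which is ≥ 0.02, so fail to reject H₀.
The data do not give significant evidence that the true slope on patient age is negative.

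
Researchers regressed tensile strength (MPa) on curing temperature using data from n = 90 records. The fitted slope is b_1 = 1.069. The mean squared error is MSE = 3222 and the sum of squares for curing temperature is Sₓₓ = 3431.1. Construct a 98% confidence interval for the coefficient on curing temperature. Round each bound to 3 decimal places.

SE(b_1) = √(MSE/Sₓₓ) = √(3222/3431.1) = 0.96905.
df = n − 2 = 88.
t* = t_{0.01, 88} = 2.369472.
Margin = t* × SE = 2.369472 × 0.96905 = 2.29614.
CI: 1.069 ± 2.29614 → (-1.227, 3.365).
With 98% confidence, each one-unit increase in curing temperature is associated with a change of between -1.227 and 3.365 MPa in tensile strength.

(-1.227, 3.365)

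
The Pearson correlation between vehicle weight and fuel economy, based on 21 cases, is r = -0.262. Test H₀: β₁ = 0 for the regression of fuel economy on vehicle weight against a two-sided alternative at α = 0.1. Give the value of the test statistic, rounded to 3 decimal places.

t = -1.183

t = r·√(n − 2)/√(1 − r²) = -0.262·√19/√0.931356 = -1.183.
df = n − 2 = 19.
Two-sided p ≈ 0.2513, which is ≥ 0.1, so fail to reject H₀.
The data do not give significant evidence of a linear association between vehicle weight and fuel economy.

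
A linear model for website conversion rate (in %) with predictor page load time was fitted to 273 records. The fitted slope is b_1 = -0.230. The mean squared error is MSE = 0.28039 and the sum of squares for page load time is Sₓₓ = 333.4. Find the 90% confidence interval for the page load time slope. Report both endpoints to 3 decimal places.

SE(b_1) = √(MSE/Sₓₓ) = √(0.28039/333.4) = 0.029.
df = n − 2 = 271.
t* = t_{0.05, 271} = 1.650496.
Margin = t* × SE = 1.650496 × 0.029 = 0.04786.
CI: -0.230 ± 0.04786 → (-0.278, -0.182).
With 90% confidence, each one-unit increase in page load time is associated with a change of between -0.278 and -0.182 % in website conversion rate.

(-0.278, -0.182)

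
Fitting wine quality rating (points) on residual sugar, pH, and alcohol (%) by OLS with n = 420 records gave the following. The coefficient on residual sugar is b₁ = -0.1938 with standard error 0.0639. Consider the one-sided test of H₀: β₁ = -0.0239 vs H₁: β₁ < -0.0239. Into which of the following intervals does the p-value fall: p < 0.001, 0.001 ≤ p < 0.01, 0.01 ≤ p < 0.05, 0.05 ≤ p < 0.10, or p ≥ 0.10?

0.001 ≤ p < 0.01

t = (-0.1938 − (-0.0239)) / 0.0639 = -2.659.
df = n − k − 1 = 420 − 3 − 1 = 416.
One-sided p = P(T_{416} < t) ≈ 0.0041.
So 0.001 ≤ p < 0.01.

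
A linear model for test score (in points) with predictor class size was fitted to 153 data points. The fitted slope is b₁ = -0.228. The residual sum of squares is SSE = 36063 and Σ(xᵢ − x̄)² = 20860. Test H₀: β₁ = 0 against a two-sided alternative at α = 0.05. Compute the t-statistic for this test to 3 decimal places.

t = -2.131

MSE = SSE/(n − 2) = 36063/151 = 238.828.
SE(b₁) = √(MSE/Sₓₓ) = √(238.828/20860) = 0.107.
t = -0.228 / 0.107 = -2.131.
df = n − 2 = 151.
Two-sided p ≈ 0.0347, which is < 0.05, so reject H₀.
There is evidence that class size is associated with test score.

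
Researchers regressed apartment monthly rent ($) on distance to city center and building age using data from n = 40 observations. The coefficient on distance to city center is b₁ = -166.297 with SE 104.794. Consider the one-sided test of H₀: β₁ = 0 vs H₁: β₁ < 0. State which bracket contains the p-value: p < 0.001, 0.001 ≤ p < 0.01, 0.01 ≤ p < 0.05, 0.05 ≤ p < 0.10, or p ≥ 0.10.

t = -166.297 / 104.794 = -1.587.
df = n − k − 1 = 40 − 2 − 1 = 37.
One-sided p = P(T_{37} < t) ≈ 0.0605.
So 0.05 ≤ p < 0.10.

0.05 ≤ p < 0.10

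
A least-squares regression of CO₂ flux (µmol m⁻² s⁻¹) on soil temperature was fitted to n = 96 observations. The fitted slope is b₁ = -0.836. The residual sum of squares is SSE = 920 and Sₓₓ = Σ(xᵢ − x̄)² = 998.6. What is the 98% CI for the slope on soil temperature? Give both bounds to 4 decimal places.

MSE = SSE/(n − 2) = 920/94 = 9.78723.
SE(b₁) = √(MSE/Sₓₓ) = √(9.78723/998.6) = 0.0989998.
df = n − 2 = 94.
t* = t_{0.01, 94} = 2.366674.
Margin = t* × SE = 2.366674 × 0.0989998 = 0.234300.
CI: -0.836 ± 0.234300 → (-1.0703, -0.6017).
With 98% confidence, each one-unit increase in soil temperature is associated with a change of between -1.0703 and -0.6017 µmol m⁻² s⁻¹ in CO₂ flux.

(-1.0703, -0.6017)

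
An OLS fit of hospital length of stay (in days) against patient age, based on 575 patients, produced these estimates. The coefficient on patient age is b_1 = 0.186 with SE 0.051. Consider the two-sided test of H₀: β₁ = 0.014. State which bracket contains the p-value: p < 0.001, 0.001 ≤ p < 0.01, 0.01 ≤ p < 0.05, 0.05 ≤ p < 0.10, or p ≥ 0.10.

p < 0.001

t = (0.186 − 0.014) / 0.051 = 3.373.
df = n − 2 = 575 − 2 = 573.
Two-sided p = 2·P(T_{573} > |t|) ≈ 0.0008.
So p < 0.001.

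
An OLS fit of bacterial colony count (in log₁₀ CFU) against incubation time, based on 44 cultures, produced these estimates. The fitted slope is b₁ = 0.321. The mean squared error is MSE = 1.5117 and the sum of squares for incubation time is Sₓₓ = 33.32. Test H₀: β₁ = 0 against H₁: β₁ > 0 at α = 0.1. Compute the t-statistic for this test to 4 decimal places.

t = 1.5070

SE(b₁) = √(MSE/Sₓₓ) = √(1.5117/33.32) = 0.213.
t = 0.321 / 0.213 = 1.5070.
df = n − 2 = 42.
One-sided p ≈ 0.0696, which is < 0.1, so reject H₀.
There is evidence that the true slope on incubation time is positive.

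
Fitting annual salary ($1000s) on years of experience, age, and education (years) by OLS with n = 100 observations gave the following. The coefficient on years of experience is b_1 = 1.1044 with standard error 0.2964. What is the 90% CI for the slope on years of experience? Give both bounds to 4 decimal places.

df = n − k − 1 = 100 − 3 − 1 = 96.
t* = t_{0.05, 96} = 1.660881.
Margin = t* × SE = 1.660881 × 0.2964 = 0.492285.
CI: 1.1044 ± 0.492285 → (0.6121, 1.5967).
With 90% confidence, each one-unit increase in years of experience is associated with a change of between 0.6121 and 1.5967 $1000s in annual salary, holding the other predictors fixed.

(0.6121, 1.5967)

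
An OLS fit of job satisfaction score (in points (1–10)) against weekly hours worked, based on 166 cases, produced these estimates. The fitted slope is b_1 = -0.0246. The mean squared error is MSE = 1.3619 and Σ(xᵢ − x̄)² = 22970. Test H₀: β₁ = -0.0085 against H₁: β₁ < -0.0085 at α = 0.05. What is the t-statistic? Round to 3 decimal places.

SE(b_1) = √(MSE/Sₓₓ) = √(1.3619/22970) = 0.00770002.
t = (-0.0246 − (-0.0085)) / 0.00770002 = -2.091.
df = n − 2 = 164.
One-sided p ≈ 0.0190, which is < 0.05, so reject H₀.
There is evidence that the true slope on weekly hours worked is below -0.0085 points (1–10) per unit.

t = -2.091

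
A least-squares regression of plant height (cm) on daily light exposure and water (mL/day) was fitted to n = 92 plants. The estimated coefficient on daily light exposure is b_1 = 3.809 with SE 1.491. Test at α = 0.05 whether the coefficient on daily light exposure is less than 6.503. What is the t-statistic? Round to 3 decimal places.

t = -1.807

H₀: β₁ = 6.503 vs H₁: β₁ < 6.503.
t = (b_1 − β₁⁰)/SE = (3.809 − 6.503) / 1.491 = -1.807.
df = n − k − 1 = 92 − 2 − 1 = 89.
One-sided p ≈ 0.0371, which is < 0.05, so reject H₀.
There is evidence that the true slope on daily light exposure is below 6.503 cm per unit, holding the other predictors fixed.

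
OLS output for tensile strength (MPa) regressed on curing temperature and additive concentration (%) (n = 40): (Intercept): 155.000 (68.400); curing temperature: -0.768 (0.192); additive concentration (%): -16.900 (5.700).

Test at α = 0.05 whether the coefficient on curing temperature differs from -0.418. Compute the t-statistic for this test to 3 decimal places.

t = -1.823

Read off: b = -0.768, SE = 0.192 for curing temperature.
H₀: β₁ = -0.418 vs H₁: β₁ ≠ -0.418.
t = (-0.768 − (-0.418)) / 0.192 = -1.823.
df = n − k − 1 = 40 − 2 − 1 = 37.
Two-sided p ≈ 0.0764, which is ≥ 0.05, so fail to reject H₀.
The data are consistent with a true slope of -0.418 MPa per unit of curing temperature, holding the other predictors fixed.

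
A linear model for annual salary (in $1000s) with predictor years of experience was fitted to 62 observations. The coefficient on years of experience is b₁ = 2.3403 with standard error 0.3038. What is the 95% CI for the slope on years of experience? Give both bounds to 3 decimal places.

df = n − 2 = 62 − 2 = 60.
t* = t_{0.025, 60} = 2.000298.
Margin = t* × SE = 2.000298 × 0.3038 = 0.60769.
CI: 2.3403 ± 0.60769 → (1.733, 2.948).
With 95% confidence, each one-unit increase in years of experience is associated with a change of between 1.733 and 2.948 $1000s in annual salary.

(1.733, 2.948)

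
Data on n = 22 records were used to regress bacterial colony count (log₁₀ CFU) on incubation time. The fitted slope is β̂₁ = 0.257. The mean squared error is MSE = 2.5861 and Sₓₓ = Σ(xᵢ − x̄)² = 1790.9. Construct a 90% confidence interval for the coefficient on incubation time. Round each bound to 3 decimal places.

(0.191, 0.323)

SE(β̂₁) = √(MSE/Sₓₓ) = √(2.5861/1790.9) = 0.0380003.
df = n − 2 = 20.
t* = t_{0.05, 20} = 1.724718.
Margin = t* × SE = 1.724718 × 0.0380003 = 0.06554.
CI: 0.257 ± 0.06554 → (0.191, 0.323).
With 90% confidence, each one-unit increase in incubation time is associated with a change of between 0.191 and 0.323 log₁₀ CFU in bacterial colony count.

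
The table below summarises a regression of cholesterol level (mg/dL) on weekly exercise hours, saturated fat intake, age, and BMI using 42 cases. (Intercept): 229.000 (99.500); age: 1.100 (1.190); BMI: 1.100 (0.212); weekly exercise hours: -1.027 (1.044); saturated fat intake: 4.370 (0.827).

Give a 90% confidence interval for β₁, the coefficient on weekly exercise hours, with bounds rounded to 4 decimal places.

(-2.7883, 0.7343)

Read off: b = -1.027, SE = 1.044 for weekly exercise hours.
df = n − k − 1 = 42 − 4 − 1 = 37.
t* = t_{0.05, 37} = 1.687094.
Margin = t* × SE = 1.687094 × 1.044 = 1.761326.
CI: -1.027 ± 1.761326 → (-2.7883, 0.7343).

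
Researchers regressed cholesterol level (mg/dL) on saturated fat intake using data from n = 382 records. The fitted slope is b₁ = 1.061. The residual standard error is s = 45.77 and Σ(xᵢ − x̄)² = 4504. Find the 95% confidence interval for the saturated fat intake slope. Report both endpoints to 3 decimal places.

(-0.280, 2.402)

SE(b₁) = s/√Sₓₓ = 45.77/√4504 = 0.681996.
df = n − 2 = 380.
t* = t_{0.025, 380} = 1.966226.
Margin = t* × SE = 1.966226 × 0.681996 = 1.34096.
CI: 1.061 ± 1.34096 → (-0.280, 2.402).
With 95% confidence, each one-unit increase in saturated fat intake is associated with a change of between -0.280 and 2.402 mg/dL in cholesterol level.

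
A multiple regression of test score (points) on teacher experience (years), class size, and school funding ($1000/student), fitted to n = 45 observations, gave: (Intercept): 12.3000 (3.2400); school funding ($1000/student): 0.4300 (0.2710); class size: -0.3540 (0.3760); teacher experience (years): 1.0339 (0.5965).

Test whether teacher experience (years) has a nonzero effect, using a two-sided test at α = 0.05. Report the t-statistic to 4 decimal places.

t = 1.7333

Read off: b = 1.0339, SE = 0.5965 for teacher experience (years).
H₀: β₁ = 0 vs H₁: β₁ ≠ 0.
t = 1.0339 / 0.5965 = 1.7333.
df = n − k − 1 = 45 − 3 − 1 = 41.
Two-sided p ≈ 0.0906, which is ≥ 0.05, so fail to reject H₀.
The data do not give significant evidence of an association between teacher experience (years) and test score, after adjusting for the other predictors.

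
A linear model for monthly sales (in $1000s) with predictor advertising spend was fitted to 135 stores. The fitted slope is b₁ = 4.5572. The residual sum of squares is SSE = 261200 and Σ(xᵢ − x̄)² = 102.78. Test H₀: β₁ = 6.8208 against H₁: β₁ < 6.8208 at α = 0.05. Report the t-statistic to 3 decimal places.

t = -0.518

MSE = SSE/(n − 2) = 261200/133 = 1963.91.
SE(b₁) = √(MSE/Sₓₓ) = √(1963.91/102.78) = 4.37126.
t = (4.5572 − 6.8208) / 4.37126 = -0.518.
df = n − 2 = 133.
One-sided p ≈ 0.3027, which is ≥ 0.05, so fail to reject H₀.
The data do not give significant evidence that the true slope on advertising spend is below 6.8208 $1000s per unit.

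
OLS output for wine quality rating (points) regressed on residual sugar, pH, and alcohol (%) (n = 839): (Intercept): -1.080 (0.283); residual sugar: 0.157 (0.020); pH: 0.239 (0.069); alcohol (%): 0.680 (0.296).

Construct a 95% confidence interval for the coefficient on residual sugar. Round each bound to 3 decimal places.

Read off: b = 0.157, SE = 0.020 for residual sugar.
df = n − k − 1 = 839 − 3 − 1 = 835.
t* = t_{0.025, 835} = 1.962809.
Margin = t* × SE = 1.962809 × 0.020 = 0.03926.
CI: 0.157 ± 0.03926 → (0.118, 0.196).

(0.118, 0.196)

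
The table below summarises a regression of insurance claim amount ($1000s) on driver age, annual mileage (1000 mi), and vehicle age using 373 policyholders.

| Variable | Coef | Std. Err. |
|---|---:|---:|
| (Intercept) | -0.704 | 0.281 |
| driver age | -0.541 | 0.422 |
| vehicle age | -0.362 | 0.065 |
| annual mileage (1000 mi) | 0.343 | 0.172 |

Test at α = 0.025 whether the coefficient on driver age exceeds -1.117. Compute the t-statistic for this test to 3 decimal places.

t = 1.365

Read off: b = -0.541, SE = 0.422 for driver age.
H₀: β₁ = -1.117 vs H₁: β₁ > -1.117.
t = (-0.541 − (-1.117)) / 0.422 = 1.365.
df = n − k − 1 = 373 − 3 − 1 = 369.
One-sided p ≈ 0.0866, which is ≥ 0.025, so fail to reject H₀.
The data do not give significant evidence that the true slope on driver age exceeds -1.117 $1000s per unit, holding the other predictors fixed.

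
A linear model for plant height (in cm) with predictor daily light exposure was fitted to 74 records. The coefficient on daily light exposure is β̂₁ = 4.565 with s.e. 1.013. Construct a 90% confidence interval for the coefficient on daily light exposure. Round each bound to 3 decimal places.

(2.877, 6.253)

df = n − 2 = 74 − 2 = 72.
t* = t_{0.05, 72} = 1.666294.
Margin = t* × SE = 1.666294 × 1.013 = 1.68796.
CI: 4.565 ± 1.68796 → (2.877, 6.253).
With 90% confidence, each one-unit increase in daily light exposure is associated with a change of between 2.877 and 6.253 cm in plant height.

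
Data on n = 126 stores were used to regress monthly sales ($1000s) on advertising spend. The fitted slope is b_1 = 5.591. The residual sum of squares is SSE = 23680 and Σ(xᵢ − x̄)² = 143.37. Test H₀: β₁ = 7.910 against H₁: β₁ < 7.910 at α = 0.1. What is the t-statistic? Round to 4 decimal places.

MSE = SSE/(n − 2) = 23680/124 = 190.968.
SE(b_1) = √(MSE/Sₓₓ) = √(190.968/143.37) = 1.15412.
t = (5.591 − 7.910) / 1.15412 = -2.0093.
df = n − 2 = 124.
One-sided p ≈ 0.0233, which is < 0.1, so reject H₀.
There is evidence that the true slope on advertising spend is below 7.910 $1000s per unit.

t = -2.0093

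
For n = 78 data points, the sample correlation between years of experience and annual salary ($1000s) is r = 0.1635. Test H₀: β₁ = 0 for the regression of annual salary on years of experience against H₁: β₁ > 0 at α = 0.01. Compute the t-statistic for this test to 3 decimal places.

t = 1.445

t = r·√(n − 2)/√(1 − r²) = 0.1635·√76/√0.973268 = 1.445.
df = n − 2 = 76.
One-sided p ≈ 0.0763, which is ≥ 0.01, so fail to reject H₀.
The data do not give significant evidence of a linear association between years of experience and annual salary.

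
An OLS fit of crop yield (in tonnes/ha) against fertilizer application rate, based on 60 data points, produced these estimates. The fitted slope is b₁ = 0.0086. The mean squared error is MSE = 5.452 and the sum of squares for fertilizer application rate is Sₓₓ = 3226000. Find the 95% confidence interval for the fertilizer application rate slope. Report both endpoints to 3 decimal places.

(0.006, 0.011)

SE(b₁) = √(MSE/Sₓₓ) = √(5.452/3226000) = 0.00130001.
df = n − 2 = 58.
t* = t_{0.025, 58} = 2.001717.
Margin = t* × SE = 2.001717 × 0.00130001 = 0.00260.
CI: 0.0086 ± 0.00260 → (0.006, 0.011).
With 95% confidence, each one-unit increase in fertilizer application rate is associated with a change of between 0.006 and 0.011 tonnes/ha in crop yield.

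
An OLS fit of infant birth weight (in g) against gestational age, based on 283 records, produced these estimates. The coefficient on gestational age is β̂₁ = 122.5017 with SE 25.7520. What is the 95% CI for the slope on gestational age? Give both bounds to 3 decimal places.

df = n − 2 = 283 − 2 = 281.
t* = t_{0.025, 281} = 1.968442.
Margin = t* × SE = 1.968442 × 25.7520 = 50.69132.
CI: 122.5017 ± 50.69132 → (71.810, 173.193).
With 95% confidence, each one-unit increase in gestational age is associated with a change of between 71.810 and 173.193 g in infant birth weight.

(71.810, 173.193)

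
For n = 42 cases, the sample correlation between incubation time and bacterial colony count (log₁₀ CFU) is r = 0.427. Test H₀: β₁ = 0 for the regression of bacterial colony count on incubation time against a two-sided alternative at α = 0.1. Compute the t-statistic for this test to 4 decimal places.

t = 2.9865

t = r·√(n − 2)/√(1 − r²) = 0.427·√40/√0.817671 = 2.9865.
df = n − 2 = 40.
Two-sided p ≈ 0.0048, which is < 0.1, so reject H₀.
There is evidence of a linear association between incubation time and bacterial colony count.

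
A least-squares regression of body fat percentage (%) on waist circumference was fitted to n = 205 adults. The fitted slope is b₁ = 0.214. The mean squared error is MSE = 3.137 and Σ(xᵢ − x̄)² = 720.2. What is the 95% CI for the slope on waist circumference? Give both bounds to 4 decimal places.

(0.0839, 0.3441)

SE(b₁) = √(MSE/Sₓₓ) = √(3.137/720.2) = 0.065998.
df = n − 2 = 203.
t* = t_{0.025, 203} = 1.971719.
Margin = t* × SE = 1.971719 × 0.065998 = 0.130129.
CI: 0.214 ± 0.130129 → (0.0839, 0.3441).
With 95% confidence, each one-unit increase in waist circumference is associated with a change of between 0.0839 and 0.3441 % in body fat percentage.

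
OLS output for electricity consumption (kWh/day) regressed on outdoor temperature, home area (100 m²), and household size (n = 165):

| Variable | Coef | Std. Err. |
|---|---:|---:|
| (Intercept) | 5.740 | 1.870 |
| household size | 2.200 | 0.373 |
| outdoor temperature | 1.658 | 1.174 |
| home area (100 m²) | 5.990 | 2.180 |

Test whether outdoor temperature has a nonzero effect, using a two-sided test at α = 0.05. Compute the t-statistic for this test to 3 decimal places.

t = 1.412

Read off: b = 1.658, SE = 1.174 for outdoor temperature.
H₀: β₁ = 0 vs H₁: β₁ ≠ 0.
t = 1.658 / 1.174 = 1.412.
df = n − k − 1 = 165 − 3 − 1 = 161.
Two-sided p ≈ 0.1598, which is ≥ 0.05, so fail to reject H₀.
The data do not give significant evidence of an association between outdoor temperature and electricity consumption, after adjusting for the other predictors.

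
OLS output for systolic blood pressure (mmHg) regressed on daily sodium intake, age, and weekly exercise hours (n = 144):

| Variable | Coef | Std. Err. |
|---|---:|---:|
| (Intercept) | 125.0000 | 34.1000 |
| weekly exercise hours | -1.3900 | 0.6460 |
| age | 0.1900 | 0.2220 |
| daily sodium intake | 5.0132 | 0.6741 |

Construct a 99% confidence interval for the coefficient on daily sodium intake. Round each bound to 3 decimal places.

Read off: b = 5.0132, SE = 0.6741 for daily sodium intake.
df = n − k − 1 = 144 − 3 − 1 = 140.
t* = t_{0.005, 140} = 2.611403.
Margin = t* × SE = 2.611403 × 0.6741 = 1.76035.
CI: 5.0132 ± 1.76035 → (3.253, 6.774).

(3.253, 6.774)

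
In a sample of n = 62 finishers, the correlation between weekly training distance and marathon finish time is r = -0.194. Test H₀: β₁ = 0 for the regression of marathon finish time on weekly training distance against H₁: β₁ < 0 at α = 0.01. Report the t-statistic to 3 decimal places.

t = r·√(n − 2)/√(1 − r²) = -0.194·√60/√0.962364 = -1.532.
df = n − 2 = 60.
One-sided p ≈ 0.0654, which is ≥ 0.01, so fail to reject H₀.
The data do not give significant evidence of a linear association between weekly training distance and marathon finish time.

t = -1.532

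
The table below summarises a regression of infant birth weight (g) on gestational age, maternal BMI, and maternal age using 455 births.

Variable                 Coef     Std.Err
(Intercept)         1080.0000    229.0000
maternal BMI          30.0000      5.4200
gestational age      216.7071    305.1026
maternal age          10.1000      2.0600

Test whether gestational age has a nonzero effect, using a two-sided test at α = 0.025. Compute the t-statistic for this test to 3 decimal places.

Read off: b = 216.7071, SE = 305.1026 for gestational age.
H₀: β₁ = 0 vs H₁: β₁ ≠ 0.
t = 216.7071 / 305.1026 = 0.710.
df = n − k − 1 = 455 − 3 − 1 = 451.
Two-sided p ≈ 0.4779, which is ≥ 0.025, so fail to reject H₀.
The data do not give significant evidence of an association between gestational age and infant birth weight, after adjusting for the other predictors.

t = 0.710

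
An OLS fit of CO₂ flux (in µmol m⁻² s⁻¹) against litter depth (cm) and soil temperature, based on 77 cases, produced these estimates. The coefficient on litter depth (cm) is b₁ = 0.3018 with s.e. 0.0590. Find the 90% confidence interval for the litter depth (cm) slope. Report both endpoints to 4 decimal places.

df = n − k − 1 = 77 − 2 − 1 = 74.
t* = t_{0.05, 74} = 1.665707.
Margin = t* × SE = 1.665707 × 0.0590 = 0.098277.
CI: 0.3018 ± 0.098277 → (0.2035, 0.4001).
With 90% confidence, each one-unit increase in litter depth (cm) is associated with a change of between 0.2035 and 0.4001 µmol m⁻² s⁻¹ in CO₂ flux, holding the other predictors fixed.

(0.2035, 0.4001)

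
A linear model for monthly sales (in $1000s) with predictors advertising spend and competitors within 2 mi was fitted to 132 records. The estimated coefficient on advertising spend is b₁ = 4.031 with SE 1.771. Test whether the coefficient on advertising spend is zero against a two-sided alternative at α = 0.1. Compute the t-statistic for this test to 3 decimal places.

t = 2.276

H₀: β₁ = 0 vs H₁: β₁ ≠ 0.
t = (b₁ − β₁⁰)/SE = 4.031 / 1.771 = 2.276.
df = n − k − 1 = 132 − 2 − 1 = 129.
Two-sided p ≈ 0.0245, which is < 0.1, so reject H₀.
There is evidence that advertising spend is associated with monthly sales, holding the other predictors fixed.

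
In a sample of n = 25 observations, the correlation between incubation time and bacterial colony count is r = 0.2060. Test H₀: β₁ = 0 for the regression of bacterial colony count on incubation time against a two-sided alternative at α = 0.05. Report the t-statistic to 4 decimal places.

t = r·√(n − 2)/√(1 − r²) = 0.2060·√23/√0.957564 = 1.0096.
df = n − 2 = 23.
Two-sided p ≈ 0.3232, which is ≥ 0.05, so fail to reject H₀.
The data do not give significant evidence of a linear association between incubation time and bacterial colony count.

t = 1.0096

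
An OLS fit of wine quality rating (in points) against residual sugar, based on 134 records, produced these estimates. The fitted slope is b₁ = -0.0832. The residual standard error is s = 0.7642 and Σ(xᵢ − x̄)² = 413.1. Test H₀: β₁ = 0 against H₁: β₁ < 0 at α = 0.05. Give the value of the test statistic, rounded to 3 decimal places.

t = -2.213

SE(b₁) = s/√Sₓₓ = 0.7642/√413.1 = 0.0375993.
t = -0.0832 / 0.0375993 = -2.213.
df = n − 2 = 132.
One-sided p ≈ 0.0143, which is < 0.05, so reject H₀.
There is evidence that the true slope on residual sugar is negative.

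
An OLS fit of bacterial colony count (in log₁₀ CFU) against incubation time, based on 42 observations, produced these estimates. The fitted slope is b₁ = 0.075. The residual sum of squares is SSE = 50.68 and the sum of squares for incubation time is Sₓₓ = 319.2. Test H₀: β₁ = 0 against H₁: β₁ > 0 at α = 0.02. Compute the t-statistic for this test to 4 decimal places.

t = 1.1904

MSE = SSE/(n − 2) = 50.68/40 = 1.267.
SE(b₁) = √(MSE/Sₓₓ) = √(1.267/319.2) = 0.0630024.
t = 0.075 / 0.0630024 = 1.1904.
df = n − 2 = 40.
One-sided p ≈ 0.1204, which is ≥ 0.02, so fail to reject H₀.
The data do not give significant evidence that the true slope on incubation time is positive.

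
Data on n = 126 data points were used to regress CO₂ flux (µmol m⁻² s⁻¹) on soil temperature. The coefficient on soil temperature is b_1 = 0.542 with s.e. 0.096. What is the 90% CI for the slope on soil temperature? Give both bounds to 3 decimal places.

df = n − 2 = 126 − 2 = 124.
t* = t_{0.05, 124} = 1.657235.
Margin = t* × SE = 1.657235 × 0.096 = 0.15909.
CI: 0.542 ± 0.15909 → (0.383, 0.701).
With 90% confidence, each one-unit increase in soil temperature is associated with a change of between 0.383 and 0.701 µmol m⁻² s⁻¹ in CO₂ flux.

(0.383, 0.701)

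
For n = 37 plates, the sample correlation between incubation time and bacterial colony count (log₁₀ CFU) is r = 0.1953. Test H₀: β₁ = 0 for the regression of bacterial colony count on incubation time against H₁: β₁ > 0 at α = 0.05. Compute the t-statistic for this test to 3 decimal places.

t = r·√(n − 2)/√(1 − r²) = 0.1953·√35/√0.961858 = 1.178.
df = n − 2 = 35.
One-sided p ≈ 0.1234, which is ≥ 0.05, so fail to reject H₀.
The data do not give significant evidence of a linear association between incubation time and bacterial colony count.

t = 1.178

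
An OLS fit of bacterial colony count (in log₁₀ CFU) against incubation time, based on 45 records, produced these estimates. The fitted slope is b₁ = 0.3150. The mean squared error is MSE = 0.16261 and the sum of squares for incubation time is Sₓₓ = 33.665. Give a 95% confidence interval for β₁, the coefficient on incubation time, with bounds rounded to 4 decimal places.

SE(b₁) = √(MSE/Sₓₓ) = √(0.16261/33.665) = 0.0694999.
df = n − 2 = 43.
t* = t_{0.025, 43} = 2.016692.
Margin = t* × SE = 2.016692 × 0.0694999 = 0.140160.
CI: 0.3150 ± 0.140160 → (0.1748, 0.4552).
With 95% confidence, each one-unit increase in incubation time is associated with a change of between 0.1748 and 0.4552 log₁₀ CFU in bacterial colony count.

(0.1748, 0.4552)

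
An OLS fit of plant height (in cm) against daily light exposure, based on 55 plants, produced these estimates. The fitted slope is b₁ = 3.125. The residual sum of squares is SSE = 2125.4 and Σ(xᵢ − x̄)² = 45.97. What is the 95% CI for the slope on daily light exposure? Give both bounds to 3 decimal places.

MSE = SSE/(n − 2) = 2125.4/53 = 40.1019.
SE(b₁) = √(MSE/Sₓₓ) = √(40.1019/45.97) = 0.933996.
df = n − 2 = 53.
t* = t_{0.025, 53} = 2.005746.
Margin = t* × SE = 2.005746 × 0.933996 = 1.87336.
CI: 3.125 ± 1.87336 → (1.252, 4.998).
With 95% confidence, each one-unit increase in daily light exposure is associated with a change of between 1.252 and 4.998 cm in plant height.

(1.252, 4.998)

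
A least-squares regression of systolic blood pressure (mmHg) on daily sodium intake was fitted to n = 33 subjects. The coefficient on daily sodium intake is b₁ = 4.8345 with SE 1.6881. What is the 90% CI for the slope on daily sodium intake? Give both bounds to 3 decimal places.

df = n − 2 = 33 − 2 = 31.
t* = t_{0.05, 31} = 1.695519.
Margin = t* × SE = 1.695519 × 1.6881 = 2.86221.
CI: 4.8345 ± 2.86221 → (1.972, 7.697).
With 90% confidence, each one-unit increase in daily sodium intake is associated with a change of between 1.972 and 7.697 mmHg in systolic blood pressure.

(1.972, 7.697)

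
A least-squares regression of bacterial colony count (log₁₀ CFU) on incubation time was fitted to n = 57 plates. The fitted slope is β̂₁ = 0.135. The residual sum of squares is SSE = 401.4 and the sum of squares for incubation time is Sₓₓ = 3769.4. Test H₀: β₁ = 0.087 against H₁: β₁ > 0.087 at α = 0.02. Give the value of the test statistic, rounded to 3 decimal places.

t = 1.091

MSE = SSE/(n − 2) = 401.4/55 = 7.29818.
SE(β̂₁) = √(MSE/Sₓₓ) = √(7.29818/3769.4) = 0.0440019.
t = (0.135 − 0.087) / 0.0440019 = 1.091.
df = n − 2 = 55.
One-sided p ≈ 0.1400, which is ≥ 0.02, so fail to reject H₀.
The data do not give significant evidence that the true slope on incubation time exceeds 0.087 log₁₀ CFU per unit.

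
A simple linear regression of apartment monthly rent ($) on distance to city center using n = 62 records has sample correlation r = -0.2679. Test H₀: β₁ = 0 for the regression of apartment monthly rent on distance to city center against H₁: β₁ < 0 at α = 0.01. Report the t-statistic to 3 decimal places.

t = -2.154

t = r·√(n − 2)/√(1 − r²) = -0.2679·√60/√0.92823 = -2.154.
df = n − 2 = 60.
One-sided p ≈ 0.0176, which is ≥ 0.01, so fail to reject H₀.
The data do not give significant evidence of a linear association between distance to city center and apartment monthly rent.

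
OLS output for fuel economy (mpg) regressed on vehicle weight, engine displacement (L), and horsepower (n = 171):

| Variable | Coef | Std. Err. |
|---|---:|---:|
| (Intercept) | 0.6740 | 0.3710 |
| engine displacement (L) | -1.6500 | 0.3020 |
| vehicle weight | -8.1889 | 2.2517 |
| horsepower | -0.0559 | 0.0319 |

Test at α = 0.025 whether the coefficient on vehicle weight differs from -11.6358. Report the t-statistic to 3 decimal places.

t = 1.531

Read off: b = -8.1889, SE = 2.2517 for vehicle weight.
H₀: β₁ = -11.6358 vs H₁: β₁ ≠ -11.6358.
t = (-8.1889 − (-11.6358)) / 2.2517 = 1.531.
df = n − k − 1 = 171 − 3 − 1 = 167.
Two-sided p ≈ 0.1277, which is ≥ 0.025, so fail to reject H₀.
The data are consistent with a true slope of -11.6358 mpg per unit of vehicle weight, holding the other predictors fixed.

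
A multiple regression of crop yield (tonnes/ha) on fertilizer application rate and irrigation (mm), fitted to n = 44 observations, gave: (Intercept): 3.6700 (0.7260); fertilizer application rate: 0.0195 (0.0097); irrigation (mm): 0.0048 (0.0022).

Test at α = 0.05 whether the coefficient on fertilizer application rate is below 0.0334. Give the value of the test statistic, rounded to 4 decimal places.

Read off: b = 0.0195, SE = 0.0097 for fertilizer application rate.
H₀: β₁ = 0.0334 vs H₁: β₁ < 0.0334.
t = (0.0195 − 0.0334) / 0.0097 = -1.4330.
df = n − k − 1 = 44 − 2 − 1 = 41.
One-sided p ≈ 0.0797, which is ≥ 0.05, so fail to reject H₀.
The data do not give significant evidence that the true slope on fertilizer application rate is below 0.0334 tonnes/ha per unit, holding the other predictors fixed.

t = -1.4330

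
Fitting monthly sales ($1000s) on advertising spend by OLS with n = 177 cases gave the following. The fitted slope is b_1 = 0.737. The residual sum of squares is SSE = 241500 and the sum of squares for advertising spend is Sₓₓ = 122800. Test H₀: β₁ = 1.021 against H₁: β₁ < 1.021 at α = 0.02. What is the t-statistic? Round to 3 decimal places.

MSE = SSE/(n − 2) = 241500/175 = 1380.
SE(b_1) = √(MSE/Sₓₓ) = √(1380/122800) = 0.106008.
t = (0.737 − 1.021) / 0.106008 = -2.679.
df = n − 2 = 175.
One-sided p ≈ 0.0040, which is < 0.02, so reject H₀.
There is evidence that the true slope on advertising spend is below 1.021 $1000s per unit.

t = -2.679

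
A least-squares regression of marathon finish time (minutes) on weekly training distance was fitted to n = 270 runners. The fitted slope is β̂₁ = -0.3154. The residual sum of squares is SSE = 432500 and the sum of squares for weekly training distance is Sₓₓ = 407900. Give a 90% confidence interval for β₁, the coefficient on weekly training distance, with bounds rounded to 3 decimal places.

MSE = SSE/(n − 2) = 432500/268 = 1613.81.
SE(β̂₁) = √(MSE/Sₓₓ) = √(1613.81/407900) = 0.0628997.
df = n − 2 = 268.
t* = t_{0.05, 268} = 1.650559.
Margin = t* × SE = 1.650559 × 0.0628997 = 0.10382.
CI: -0.3154 ± 0.10382 → (-0.419, -0.212).
With 90% confidence, each one-unit increase in weekly training distance is associated with a change of between -0.419 and -0.212 minutes in marathon finish time.

(-0.419, -0.212)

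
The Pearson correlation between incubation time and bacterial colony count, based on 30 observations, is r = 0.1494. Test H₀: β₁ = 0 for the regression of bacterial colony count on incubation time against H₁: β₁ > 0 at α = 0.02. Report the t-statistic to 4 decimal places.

t = 0.7995

t = r·√(n − 2)/√(1 − r²) = 0.1494·√28/√0.97768 = 0.7995.
df = n − 2 = 28.
One-sided p ≈ 0.2154, which is ≥ 0.02, so fail to reject H₀.
The data do not give significant evidence of a linear association between incubation time and bacterial colony count.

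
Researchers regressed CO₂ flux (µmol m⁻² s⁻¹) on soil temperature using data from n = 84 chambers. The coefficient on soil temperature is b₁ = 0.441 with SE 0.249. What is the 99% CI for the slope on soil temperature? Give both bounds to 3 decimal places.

(-0.216, 1.098)

df = n − 2 = 84 − 2 = 82.
t* = t_{0.005, 82} = 2.637123.
Margin = t* × SE = 2.637123 × 0.249 = 0.65664.
CI: 0.441 ± 0.65664 → (-0.216, 1.098).
With 99% confidence, each one-unit increase in soil temperature is associated with a change of between -0.216 and 1.098 µmol m⁻² s⁻¹ in CO₂ flux.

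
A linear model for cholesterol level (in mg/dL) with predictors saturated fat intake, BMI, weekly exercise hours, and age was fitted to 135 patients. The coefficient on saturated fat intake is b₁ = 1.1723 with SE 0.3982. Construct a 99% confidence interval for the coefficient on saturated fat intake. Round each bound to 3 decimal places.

(0.131, 2.213)

df = n − k − 1 = 135 − 4 − 1 = 130.
t* = t_{0.005, 130} = 2.614177.
Margin = t* × SE = 2.614177 × 0.3982 = 1.04097.
CI: 1.1723 ± 1.04097 → (0.131, 2.213).
With 99% confidence, each one-unit increase in saturated fat intake is associated with a change of between 0.131 and 2.213 mg/dL in cholesterol level, holding the other predictors fixed.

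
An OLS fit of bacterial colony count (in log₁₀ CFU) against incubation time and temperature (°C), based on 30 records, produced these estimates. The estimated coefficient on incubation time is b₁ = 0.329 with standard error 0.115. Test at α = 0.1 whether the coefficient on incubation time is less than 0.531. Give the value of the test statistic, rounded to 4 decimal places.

t = -1.7565

H₀: β₁ = 0.531 vs H₁: β₁ < 0.531.
t = (b₁ − β₁⁰)/SE = (0.329 − 0.531) / 0.115 = -1.7565.
df = n − k − 1 = 30 − 2 − 1 = 27.
One-sided p ≈ 0.0452, which is < 0.1, so reject H₀.
There is evidence that the true slope on incubation time is below 0.531 log₁₀ CFU per unit, holding the other predictors fixed.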